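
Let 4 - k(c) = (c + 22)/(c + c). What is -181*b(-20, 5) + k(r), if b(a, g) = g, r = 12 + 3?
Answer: -27067/30 ≈ -902.23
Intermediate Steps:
r = 15
k(c) = 4 - (22 + c)/(2*c) (k(c) = 4 - (c + 22)/(c + c) = 4 - (22 + c)/(2*c))
-181*b(-20, 5) + k(r) = -181*5 + (7/2 - 11/15) = -905 + (7/2 - 11*1/15) = -905 + (7/2 - 11/15) = -905 + 83/30 = -27067/30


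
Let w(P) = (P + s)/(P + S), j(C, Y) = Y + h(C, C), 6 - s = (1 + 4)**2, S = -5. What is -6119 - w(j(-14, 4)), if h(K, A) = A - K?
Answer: -6134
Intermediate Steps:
s = -19 (s = 6 - (1 + 4)**2 = 6 - 1*5**2 = 6 - 1*25 = 6 - 25 = -19)
j(C, Y) = Y (j(C, Y) = Y + (C - C) = Y + 0 = Y)
w(P) = (-19 + P)/(-5 + P) (w(P) = (P - 19)/(P - 5) = (-19 + P)/(-5 + P))
-6119 - w(j(-14, 4)) = -6119 - (-19 + 4)/(-5 + 4) = -6119 - (-15)/(-1) = -6119 - (-1)*(-15) = -6119 - 1*15 = -6119 - 15 = -6134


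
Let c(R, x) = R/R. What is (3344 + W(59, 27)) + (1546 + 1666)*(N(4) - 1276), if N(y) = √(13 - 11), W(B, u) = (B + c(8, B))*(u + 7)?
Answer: -4093128 + 3212*√2 ≈ -4.0886e+6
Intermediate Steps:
c(R, x) = 1
W(B, u) = (1 + B)*(7 + u) (W(B, u) = (B + 1)*(u + 7) = (1 + B)*(7 + u))
N(y) = √2
(3344 + W(59, 27)) + (1546 + 1666)*(N(4) - 1276) = (3344 + (7 + 27 + 7*59 + 59*27)) + (1546 + 1666)*(√2 - 1276) = (3344 + (7 + 27 + 413 + 1593)) + 3212*(-1276 + √2) = (3344 + 2040) + (-4098512 + 3212*√2) = 5384 + (-4098512 + 3212*√2) = -4093128 + 3212*√2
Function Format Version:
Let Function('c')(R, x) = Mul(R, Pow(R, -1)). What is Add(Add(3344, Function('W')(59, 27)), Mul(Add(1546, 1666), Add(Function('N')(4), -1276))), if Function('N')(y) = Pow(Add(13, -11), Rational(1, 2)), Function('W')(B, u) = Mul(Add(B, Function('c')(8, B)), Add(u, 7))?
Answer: Add(-4093128, Mul(3212, Pow(2, Rational(1, 2)))) ≈ -4.0886e+6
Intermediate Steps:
Function('c')(R, x) = 1
Function('W')(B, u) = Mul(Add(1, B), Add(7, u)) (Function('W')(B, u) = Mul(Add(B, 1), Add(u, 7)) = Mul(Add(1, B), Add(7, u)))
Function('N')(y) = Pow(2, Rational(1, 2))
Add(Add(3344, Function('W')(59, 27)), Mul(Add(1546, 1666), Add(Function('N')(4), -1276))) = Add(Add(3344, Add(7, 27, Mul(7, 59), Mul(59, 27))), Mul(Add(1546, 1666), Add(Pow(2, Rational(1, 2)), -1276))) = Add(Add(3344, Add(7, 27, 413, 1593)), Mul(3212, Add(-1276, Pow(2, Rational(1, 2))))) = Add(Add(3344, 2040), Add(-4098512, Mul(3212, Pow(2, Rational(1, 2))))) = Add(5384, Add(-4098512, Mul(3212, Pow(2, Rational(1, 2))))) = Add(-4093128, Mul(3212, Pow(2, Rational(1, 2))))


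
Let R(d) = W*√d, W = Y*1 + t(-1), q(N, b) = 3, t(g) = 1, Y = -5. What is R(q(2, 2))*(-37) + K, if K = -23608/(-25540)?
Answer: 5902/6385 + 148*√3 ≈ 257.27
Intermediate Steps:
W = -4 (W = -5*1 + 1 = -5 + 1 = -4)
R(d) = -4*√d
K = 5902/6385 (K = -23608*(-1/25540) = 5902/6385 ≈ 0.92435)
R(q(2, 2))*(-37) + K = -4*√3*(-37) + 5902/6385 = 148*√3 + 5902/6385 = 5902/6385 + 148*√3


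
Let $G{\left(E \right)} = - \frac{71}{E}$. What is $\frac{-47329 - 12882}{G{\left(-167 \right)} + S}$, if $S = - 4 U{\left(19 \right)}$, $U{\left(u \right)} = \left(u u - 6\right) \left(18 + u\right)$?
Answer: $\frac{10055237}{8774109} \approx 1.146$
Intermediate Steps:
$U{\left(u \right)} = \left(-6 + u^{2}\right) \left(18 + u\right)$ ($U{\left(u \right)} = \left(u^{2} - 6\right) \left(18 + u\right) = \left(-6 + u^{2}\right) \left(18 + u\right)$)
$S = -52540$ ($S = - 4 \left(-108 + 19^{3} - 114 + 18 \cdot 19^{2}\right) = - 4 \left(-108 + 6859 - 114 + 18 \cdot 361\right) = - 4 \left(-108 + 6859 - 114 + 6498\right) = \left(-4\right) 13135 = -52540$)
$\frac{-47329 - 12882}{G{\left(-167 \right)} + S} = \frac{-47329 - 12882}{- \frac{71}{-167} - 52540} = - \frac{60211}{\left(-71\right) \left(- \frac{1}{167}\right) - 52540} = - \frac{60211}{\frac{71}{167} - 52540} = - \frac{60211}{- \frac{8774109}{167}} = \left(-60211\right) \left(- \frac{167}{8774109}\right) = \frac{10055237}{8774109}$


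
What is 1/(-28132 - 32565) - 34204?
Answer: -2076080189/60697 ≈ -34204.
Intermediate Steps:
1/(-28132 - 32565) - 34204 = 1/(-60697) - 34204 = -1/60697 - 34204 = -2076080189/60697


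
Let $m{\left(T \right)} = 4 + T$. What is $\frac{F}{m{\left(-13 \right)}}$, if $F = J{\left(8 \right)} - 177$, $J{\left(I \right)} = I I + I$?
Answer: $\frac{35}{3} \approx 11.667$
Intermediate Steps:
$J{\left(I \right)} = I + I^{2}$ ($J{\left(I \right)} = I^{2} + I = I + I^{2}$)
$F = -105$ ($F = 8 \left(1 + 8\right) - 177 = 8 \cdot 9 - 177 = 72 - 177 = -105$)
$\frac{F}{m{\left(-13 \right)}} = - \frac{105}{4 - 13} = - \frac{105}{-9} = \left(-105\right) \left(- \frac{1}{9}\right) = \frac{35}{3}$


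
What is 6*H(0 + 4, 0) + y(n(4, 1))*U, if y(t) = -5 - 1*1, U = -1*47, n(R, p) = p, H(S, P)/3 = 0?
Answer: 282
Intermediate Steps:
H(S, P) = 0 (H(S, P) = 3*0 = 0)
U = -47
y(t) = -6 (y(t) = -5 - 1 = -6)
6*H(0 + 4, 0) + y(n(4, 1))*U = 6*0 - 6*(-47) = 0 + 282 = 282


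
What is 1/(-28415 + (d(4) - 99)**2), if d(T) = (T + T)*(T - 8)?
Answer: -1/11254 ≈ -8.8857e-5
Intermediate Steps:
d(T) = 2*T*(-8 + T) (d(T) = (2*T)*(-8 + T) = 2*T*(-8 + T))
1/(-28415 + (d(4) - 99)**2) = 1/(-28415 + (2*4*(-8 + 4) - 99)**2) = 1/(-28415 + (2*4*(-4) - 99)**2) = 1/(-28415 + (-32 - 99)**2) = 1/(-28415 + (-131)**2) = 1/(-28415 + 17161) = 1/(-11254) = -1/11254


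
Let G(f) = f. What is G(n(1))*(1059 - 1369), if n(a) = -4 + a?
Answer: 930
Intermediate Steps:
G(n(1))*(1059 - 1369) = (-4 + 1)*(1059 - 1369) = -3*(-310) = 930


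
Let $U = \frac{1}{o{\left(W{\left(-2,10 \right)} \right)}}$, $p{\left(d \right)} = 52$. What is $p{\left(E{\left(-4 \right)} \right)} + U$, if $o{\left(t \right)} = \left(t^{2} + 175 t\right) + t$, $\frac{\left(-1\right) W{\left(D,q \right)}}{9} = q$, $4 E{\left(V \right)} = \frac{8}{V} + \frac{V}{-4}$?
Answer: $\frac{402479}{7740} \approx 52.0$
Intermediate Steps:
$E{\left(V \right)} = \frac{2}{V} - \frac{V}{16}$ ($E{\left(V \right)} = \frac{\frac{8}{V} + \frac{V}{-4}}{4} = \frac{\frac{8}{V} + V \left(- \frac{1}{4}\right)}{4} = \frac{\frac{8}{V} - \frac{V}{4}}{4} = \frac{2}{V} - \frac{V}{16}$)
$W{\left(D,q \right)} = - 9 q$
$o{\left(t \right)} = t^{2} + 176 t$
$U = - \frac{1}{7740}$ ($U = \frac{1}{\left(-9\right) 10 \left(176 - 90\right)} = \frac{1}{\left(-90\right) \left(176 - 90\right)} = \frac{1}{\left(-90\right) 86} = \frac{1}{-7740} = - \frac{1}{7740} \approx -0.0001292$)
$p{\left(E{\left(-4 \right)} \right)} + U = 52 - \frac{1}{7740} = \frac{402479}{7740}$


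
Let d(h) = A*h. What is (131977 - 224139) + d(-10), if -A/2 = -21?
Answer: -92582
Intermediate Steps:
A = 42 (A = -2*(-21) = 42)
d(h) = 42*h
(131977 - 224139) + d(-10) = (131977 - 224139) + 42*(-10) = -92162 - 420 = -92582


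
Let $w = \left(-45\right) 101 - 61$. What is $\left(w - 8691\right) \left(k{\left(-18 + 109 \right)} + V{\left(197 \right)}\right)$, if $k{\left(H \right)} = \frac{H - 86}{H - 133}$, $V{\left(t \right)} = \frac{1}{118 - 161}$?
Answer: $\frac{3417329}{1806} \approx 1892.2$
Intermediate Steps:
$V{\left(t \right)} = - \frac{1}{43}$ ($V{\left(t \right)} = \frac{1}{-43} = - \frac{1}{43}$)
$k{\left(H \right)} = \frac{-86 + H}{-133 + H}$
$w = -4606$ ($w = -4545 - 61 = -4606$)
$\left(w - 8691\right) \left(k{\left(-18 + 109 \right)} + V{\left(197 \right)}\right) = \left(-4606 - 8691\right) \left(\frac{-86 + \left(-18 + 109\right)}{-133 + \left(-18 + 109\right)} - \frac{1}{43}\right) = - 13297 \left(\frac{-86 + 91}{-133 + 91} - \frac{1}{43}\right) = - 13297 \left(\frac{1}{-42} \cdot 5 - \frac{1}{43}\right) = - 13297 \left(\left(- \frac{1}{42}\right) 5 - \frac{1}{43}\right) = - 13297 \left(- \frac{5}{42} - \frac{1}{43}\right) = \left(-13297\right) \left(- \frac{257}{1806}\right) = \frac{3417329}{1806}$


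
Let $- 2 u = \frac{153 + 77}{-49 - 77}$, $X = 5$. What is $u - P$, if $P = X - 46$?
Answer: $\frac{5281}{126} \approx 41.913$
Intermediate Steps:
$P = -41$ ($P = 5 - 46 = -41$)
$u = \frac{115}{126}$ ($u = - \frac{\left(153 + 77\right) \frac{1}{-49 - 77}}{2} = - \frac{230 \frac{1}{-126}}{2} = - \frac{230 \left(- \frac{1}{126}\right)}{2} = \left(- \frac{1}{2}\right) \left(- \frac{115}{63}\right) = \frac{115}{126} \approx 0.9127$)
$u - P = \frac{115}{126} - -41 = \frac{115}{126} + 41 = \frac{5281}{126}$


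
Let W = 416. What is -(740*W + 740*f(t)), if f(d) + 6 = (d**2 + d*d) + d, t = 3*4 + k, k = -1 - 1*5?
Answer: -361120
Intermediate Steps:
k = -6 (k = -1 - 5 = -6)
t = 6 (t = 3*4 - 6 = 12 - 6 = 6)
f(d) = -6 + d + 2*d**2 (f(d) = -6 + ((d**2 + d*d) + d) = -6 + ((d**2 + d**2) + d) = -6 + (2*d**2 + d) = -6 + (d + 2*d**2) = -6 + d + 2*d**2)
-(740*W + 740*f(t)) = -740/(1/(416 + (-6 + 6 + 2*6**2))) = -740/(1/(416 + (-6 + 6 + 2*36))) = -740/(1/(416 + (-6 + 6 + 72))) = -740/(1/(416 + 72)) = -740/(1/488) = -740/1/488 = -740*488 = -361120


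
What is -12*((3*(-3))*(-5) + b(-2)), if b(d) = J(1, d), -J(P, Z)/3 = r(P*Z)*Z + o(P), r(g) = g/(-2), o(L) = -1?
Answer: -648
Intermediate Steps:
r(g) = -g/2 (r(g) = g*(-½) = -g/2)
J(P, Z) = 3 + 3*P*Z²/2 (J(P, Z) = -3*((-P*Z/2)*Z - 1) = -3*(-P*Z²/2 - 1) = -3*(-1 - P*Z²/2) = 3 + 3*P*Z²/2)
b(d) = 3 + 3*d²/2 (b(d) = 3 + (3/2)*1*d² = 3 + 3*d²/2)
-12*((3*(-3))*(-5) + b(-2)) = -12*((3*(-3))*(-5) + (3 + (3/2)*(-2)²)) = -12*(-9*(-5) + (3 + (3/2)*4)) = -12*(45 + (3 + 6)) = -12*(45 + 9) = -12*54 = -648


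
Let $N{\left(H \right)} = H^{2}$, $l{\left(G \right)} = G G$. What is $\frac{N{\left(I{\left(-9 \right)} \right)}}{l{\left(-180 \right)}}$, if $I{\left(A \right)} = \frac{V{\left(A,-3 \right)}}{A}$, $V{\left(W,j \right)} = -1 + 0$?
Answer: $\frac{1}{2624400} \approx 3.8104 \cdot 10^{-7}$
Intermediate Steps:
$V{\left(W,j \right)} = -1$
$l{\left(G \right)} = G^{2}$
$I{\left(A \right)} = - \frac{1}{A}$
$\frac{N{\left(I{\left(-9 \right)} \right)}}{l{\left(-180 \right)}} = \frac{\left(- \frac{1}{-9}\right)^{2}}{\left(-180\right)^{2}} = \frac{\left(\left(-1\right) \left(- \frac{1}{9}\right)\right)^{2}}{32400} = \left(\frac{1}{9}\right)^{2} \cdot \frac{1}{32400} = \frac{1}{81} \cdot \frac{1}{32400} = \frac{1}{2624400}$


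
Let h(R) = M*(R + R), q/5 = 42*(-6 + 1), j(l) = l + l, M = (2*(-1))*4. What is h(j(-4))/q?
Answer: -64/525 ≈ -0.12190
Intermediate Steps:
M = -8 (M = -2*4 = -8)
j(l) = 2*l
q = -1050 (q = 5*(42*(-6 + 1)) = 5*(42*(-5)) = 5*(-210) = -1050)
h(R) = -16*R (h(R) = -8*(R + R) = -16*R)
h(j(-4))/q = -32*(-4)/(-1050) = -16*(-8)*(-1/1050) = 128*(-1/1050) = -64/525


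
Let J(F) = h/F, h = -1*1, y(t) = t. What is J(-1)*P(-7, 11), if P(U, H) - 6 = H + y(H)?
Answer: 28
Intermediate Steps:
h = -1
P(U, H) = 6 + 2*H (P(U, H) = 6 + (H + H) = 6 + 2*H)
J(F) = -1/F
J(-1)*P(-7, 11) = (-1/(-1))*(6 + 2*11) = (-1*(-1))*(6 + 22) = 1*28 = 28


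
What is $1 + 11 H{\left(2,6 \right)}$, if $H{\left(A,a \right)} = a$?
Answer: $67$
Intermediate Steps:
$1 + 11 H{\left(2,6 \right)} = 1 + 11 \cdot 6 = 1 + 66 = 67$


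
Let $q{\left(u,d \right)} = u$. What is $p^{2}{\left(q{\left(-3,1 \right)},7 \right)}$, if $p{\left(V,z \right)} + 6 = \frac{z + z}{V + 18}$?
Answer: $\frac{5776}{225} \approx 25.671$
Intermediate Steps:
$p{\left(V,z \right)} = -6 + \frac{2 z}{18 + V}$ ($p{\left(V,z \right)} = -6 + \frac{z + z}{V + 18} = -6 + \frac{2 z}{18 + V}$)
$p^{2}{\left(q{\left(-3,1 \right)},7 \right)} = \left(\frac{2 \left(-54 + 7 - -9\right)}{18 - 3}\right)^{2} = \left(\frac{2 \left(-54 + 7 + 9\right)}{15}\right)^{2} = \left(2 \cdot \frac{1}{15} \left(-38\right)\right)^{2} = \left(- \frac{76}{15}\right)^{2} = \frac{5776}{225}$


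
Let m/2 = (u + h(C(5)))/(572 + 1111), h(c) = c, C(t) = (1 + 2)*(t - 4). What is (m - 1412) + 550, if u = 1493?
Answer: -7742/9 ≈ -860.22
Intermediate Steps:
C(t) = -12 + 3*t (C(t) = 3*(-4 + t) = -12 + 3*t)
m = 16/9 (m = 2*((1493 + (-12 + 3*5))/(572 + 1111)) = 2*((1493 + (-12 + 15))/1683) = 2*((1493 + 3)*(1/1683)) = 2*(1496*(1/1683)) = 2*(8/9) = 16/9 ≈ 1.7778)
(m - 1412) + 550 = (16/9 - 1412) + 550 = -12692/9 + 550 = -7742/9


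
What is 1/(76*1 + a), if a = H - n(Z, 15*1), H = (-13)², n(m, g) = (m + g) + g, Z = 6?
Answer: 1/209 ≈ 0.0047847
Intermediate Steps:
n(m, g) = m + 2*g (n(m, g) = (g + m) + g = m + 2*g)
H = 169
a = 133 (a = 169 - (6 + 2*(15*1)) = 169 - (6 + 2*15) = 169 - (6 + 30) = 169 - 1*36 = 169 - 36 = 133)
1/(76*1 + a) = 1/(76*1 + 133) = 1/(76 + 133) = 1/209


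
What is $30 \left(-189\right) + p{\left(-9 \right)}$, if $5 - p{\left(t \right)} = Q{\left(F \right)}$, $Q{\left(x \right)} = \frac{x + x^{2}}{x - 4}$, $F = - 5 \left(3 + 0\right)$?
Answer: $- \frac{107425}{19} \approx -5653.9$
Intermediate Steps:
$F = -15$ ($F = \left(-5\right) 3 = -15$)
$Q{\left(x \right)} = \frac{x + x^{2}}{-4 + x}$
$p{\left(t \right)} = \frac{305}{19}$ ($p{\left(t \right)} = 5 - - \frac{15 \left(1 - 15\right)}{-4 - 15} = 5 - \left(-15\right) \frac{1}{-19} \left(-14\right) = 5 - \left(-15\right) \left(- \frac{1}{19}\right) \left(-14\right) = 5 - - \frac{210}{19} = 5 + \frac{210}{19} = \frac{305}{19}$)
$30 \left(-189\right) + p{\left(-9 \right)} = 30 \left(-189\right) + \frac{305}{19} = -5670 + \frac{305}{19} = - \frac{107425}{19}$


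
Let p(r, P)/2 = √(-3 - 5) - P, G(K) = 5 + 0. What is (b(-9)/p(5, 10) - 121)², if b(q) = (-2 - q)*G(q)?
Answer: (2376440*√2 + 5558513*I)/(16*(10*√2 + 23*I)) ≈ 15036.0 + 112.4*I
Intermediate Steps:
G(K) = 5
p(r, P) = -2*P + 4*I*√2 (p(r, P) = 2*(√(-3 - 5) - P) = 2*(√(-8) - P) = 2*(2*I*√2 - P) = 2*(-P + 2*I*√2) = -2*P + 4*I*√2)
b(q) = -10 - 5*q (b(q) = (-2 - q)*5 = -10 - 5*q)
(b(-9)/p(5, 10) - 121)² = ((-10 - 5*(-9))/(-2*10 + 4*I*√2) - 121)² = ((-10 + 45)/(-20 + 4*I*√2) - 121)² = (35/(-20 + 4*I*√2) - 121)² = (-121 + 35/(-20 + 4*I*√2))²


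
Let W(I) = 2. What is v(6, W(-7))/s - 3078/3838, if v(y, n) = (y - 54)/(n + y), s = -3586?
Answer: -144930/181093 ≈ -0.80031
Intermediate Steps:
v(y, n) = (-54 + y)/(n + y)
v(6, W(-7))/s - 3078/3838 = ((-54 + 6)/(2 + 6))/(-3586) - 3078/3838 = (-48/8)*(-1/3586) - 3078*1/3838 = ((⅛)*(-48))*(-1/3586) - 81/101 = -6*(-1/3586) - 81/101 = 3/1793 - 81/101 = -144930/181093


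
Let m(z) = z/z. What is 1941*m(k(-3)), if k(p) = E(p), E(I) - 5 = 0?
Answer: 1941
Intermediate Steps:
E(I) = 5 (E(I) = 5 + 0 = 5)
k(p) = 5
m(z) = 1
1941*m(k(-3)) = 1941*1 = 1941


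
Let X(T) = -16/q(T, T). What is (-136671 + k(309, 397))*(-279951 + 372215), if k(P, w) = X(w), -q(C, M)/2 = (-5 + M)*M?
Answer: -245298694997968/19453 ≈ -1.2610e+10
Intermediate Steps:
q(C, M) = -2*M*(-5 + M) (q(C, M) = -2*(-5 + M)*M = -2*M*(-5 + M))
X(T) = -8/(T*(5 - T)) (X(T) = -16*1/(2*T*(5 - T)) = -8/(T*(5 - T)))
k(P, w) = 8/(w*(-5 + w))
(-136671 + k(309, 397))*(-279951 + 372215) = (-136671 + 8/(397*(-5 + 397)))*(-279951 + 372215) = (-136671 + 8*(1/397)/392)*92264 = (-136671 + 8*(1/397)*(1/392))*92264 = (-136671 + 1/19453)*92264 = -2658660962/19453*92264 = -245298694997968/19453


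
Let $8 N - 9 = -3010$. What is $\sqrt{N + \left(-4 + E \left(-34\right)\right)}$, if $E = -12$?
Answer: $\frac{\sqrt{462}}{4} \approx 5.3735$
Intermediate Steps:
$N = - \frac{3001}{8}$ ($N = \frac{9}{8} + \frac{1}{8} \left(-3010\right) = \frac{9}{8} - \frac{1505}{4} = - \frac{3001}{8} \approx -375.13$)
$\sqrt{N + \left(-4 + E \left(-34\right)\right)} = \sqrt{- \frac{3001}{8} - -404} = \sqrt{- \frac{3001}{8} + \left(-4 + 408\right)} = \sqrt{- \frac{3001}{8} + 404} = \sqrt{\frac{231}{8}} = \frac{\sqrt{462}}{4}$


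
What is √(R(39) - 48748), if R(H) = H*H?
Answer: I*√47227 ≈ 217.32*I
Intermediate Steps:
R(H) = H²
√(R(39) - 48748) = √(39² - 48748) = √(1521 - 48748) = √(-47227) = I*√47227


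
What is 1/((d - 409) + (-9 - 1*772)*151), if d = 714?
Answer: -1/117626 ≈ -8.5015e-6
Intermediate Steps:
1/((d - 409) + (-9 - 1*772)*151) = 1/((714 - 409) + (-9 - 1*772)*151) = 1/(305 + (-9 - 772)*151) = 1/(305 - 781*151) = 1/(305 - 117931) = 1/(-117626) = -1/117626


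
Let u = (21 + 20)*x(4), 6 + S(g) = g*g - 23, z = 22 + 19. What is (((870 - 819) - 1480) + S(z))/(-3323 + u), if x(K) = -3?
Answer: -223/3446 ≈ -0.064713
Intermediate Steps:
z = 41
S(g) = -29 + g² (S(g) = -6 + (g*g - 23) = -6 + (g² - 23) = -6 + (-23 + g²) = -29 + g²)
u = -123 (u = (21 + 20)*(-3) = 41*(-3) = -123)
(((870 - 819) - 1480) + S(z))/(-3323 + u) = (((870 - 819) - 1480) + (-29 + 41²))/(-3323 - 123) = ((51 - 1480) + (-29 + 1681))/(-3446) = (-1429 + 1652)*(-1/3446) = 223*(-1/3446) = -223/3446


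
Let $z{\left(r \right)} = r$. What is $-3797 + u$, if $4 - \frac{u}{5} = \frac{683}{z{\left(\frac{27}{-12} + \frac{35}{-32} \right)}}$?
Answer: $- \frac{294859}{107} \approx -2755.7$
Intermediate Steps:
$u = \frac{111420}{107}$ ($u = 20 - 5 \frac{683}{\frac{27}{-12} + \frac{35}{-32}} = 20 - 5 \frac{683}{27 \left(- \frac{1}{12}\right) + 35 \left(- \frac{1}{32}\right)} = 20 - 5 \frac{683}{- \frac{9}{4} - \frac{35}{32}} = 20 - 5 \frac{683}{- \frac{107}{32}} = 20 - 5 \cdot 683 \left(- \frac{32}{107}\right) = 20 - - \frac{109280}{107} = 20 + \frac{109280}{107} = \frac{111420}{107} \approx 1041.3$)
$-3797 + u = -3797 + \frac{111420}{107} = - \frac{294859}{107}$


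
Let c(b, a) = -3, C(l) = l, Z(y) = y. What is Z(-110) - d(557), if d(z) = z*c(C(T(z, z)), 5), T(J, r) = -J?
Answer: 1561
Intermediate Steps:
d(z) = -3*z (d(z) = z*(-3) = -3*z)
Z(-110) - d(557) = -110 - (-3)*557 = -110 - 1*(-1671) = -110 + 1671 = 1561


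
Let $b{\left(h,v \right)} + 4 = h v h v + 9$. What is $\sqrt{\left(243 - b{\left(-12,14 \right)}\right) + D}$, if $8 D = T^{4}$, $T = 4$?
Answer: $3 i \sqrt{3106} \approx 167.19 i$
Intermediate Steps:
$b{\left(h,v \right)} = 5 + h^{2} v^{2}$ ($b{\left(h,v \right)} = -4 + \left(h v h v + 9\right) = -4 + \left(v h^{2} v + 9\right) = -4 + \left(h^{2} v^{2} + 9\right) = -4 + \left(9 + h^{2} v^{2}\right) = 5 + h^{2} v^{2}$)
$D = 32$ ($D = \frac{4^{4}}{8} = \frac{1}{8} \cdot 256 = 32$)
$\sqrt{\left(243 - b{\left(-12,14 \right)}\right) + D} = \sqrt{\left(243 - \left(5 + \left(-12\right)^{2} \cdot 14^{2}\right)\right) + 32} = \sqrt{\left(243 - \left(5 + 144 \cdot 196\right)\right) + 32} = \sqrt{\left(243 - \left(5 + 28224\right)\right) + 32} = \sqrt{\left(243 - 28229\right) + 32} = \sqrt{-27986 + 32} = \sqrt{-27954} = 3 i \sqrt{3106}$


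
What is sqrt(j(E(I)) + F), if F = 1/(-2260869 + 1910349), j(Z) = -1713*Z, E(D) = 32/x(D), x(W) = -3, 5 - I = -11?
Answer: sqrt(561243987099570)/175260 ≈ 135.17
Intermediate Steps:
I = 16 (I = 5 - 1*(-11) = 5 + 11 = 16)
E(D) = -32/3 (E(D) = 32/(-3) = 32*(-1/3) = -32/3)
F = -1/350520 (F = 1/(-350520) = -1/350520 ≈ -2.8529e-6)
sqrt(j(E(I)) + F) = sqrt(-1713*(-32/3) - 1/350520) = sqrt(18272 - 1/350520) = sqrt(6404701439/350520) = sqrt(561243987099570)/175260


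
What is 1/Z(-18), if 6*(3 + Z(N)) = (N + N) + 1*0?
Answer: -1/9 ≈ -0.11111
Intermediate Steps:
Z(N) = -3 + N/3 (Z(N) = -3 + ((N + N) + 1*0)/6 = -3 + (2*N + 0)/6 = -3 + (2*N)/6 = -3 + N/3)
1/Z(-18) = 1/(-3 + (1/3)*(-18)) = 1/(-3 - 6) = 1/(-9) = -1/9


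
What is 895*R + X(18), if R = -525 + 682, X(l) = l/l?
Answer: 140516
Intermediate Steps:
X(l) = 1
R = 157
895*R + X(18) = 895*157 + 1 = 140515 + 1 = 140516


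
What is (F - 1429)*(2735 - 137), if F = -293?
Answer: -4473756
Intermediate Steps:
(F - 1429)*(2735 - 137) = (-293 - 1429)*(2735 - 137) = -1722*2598 = -4473756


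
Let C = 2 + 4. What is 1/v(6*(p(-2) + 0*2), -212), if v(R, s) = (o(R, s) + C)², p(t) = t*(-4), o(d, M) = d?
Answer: 1/2916 ≈ 0.00034294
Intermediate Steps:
C = 6
p(t) = -4*t
v(R, s) = (6 + R)² (v(R, s) = (R + 6)² = (6 + R)²)
1/v(6*(p(-2) + 0*2), -212) = 1/((6 + 6*(-4*(-2) + 0*2))²) = 1/((6 + 6*(8 + 0))²) = 1/((6 + 6*8)²) = 1/((6 + 48)²) = 1/(54²) = 1/2916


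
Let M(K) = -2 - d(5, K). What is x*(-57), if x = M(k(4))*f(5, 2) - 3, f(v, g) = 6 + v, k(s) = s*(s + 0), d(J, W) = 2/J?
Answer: 8379/5 ≈ 1675.8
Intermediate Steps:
k(s) = s**2 (k(s) = s*s = s**2)
M(K) = -12/5 (M(K) = -2 - 2/5 = -12/5)
x = -147/5 (x = -12*(6 + 5)/5 - 3 = -12/5*11 - 3 = -132/5 - 3 = -147/5 ≈ -29.400)
x*(-57) = -147/5*(-57) = 8379/5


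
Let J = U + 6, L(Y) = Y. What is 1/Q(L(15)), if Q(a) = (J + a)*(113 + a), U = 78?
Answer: 1/12672 ≈ 7.8914e-5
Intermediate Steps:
J = 84 (J = 78 + 6 = 84)
Q(a) = (84 + a)*(113 + a)
1/Q(L(15)) = 1/(9492 + 15² + 197*15) = 1/(9492 + 225 + 2955) = 1/12672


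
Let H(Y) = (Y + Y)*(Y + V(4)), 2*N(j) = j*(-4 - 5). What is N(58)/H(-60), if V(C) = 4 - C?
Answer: -29/800 ≈ -0.036250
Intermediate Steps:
N(j) = -9*j/2 (N(j) = (j*(-4 - 5))/2 = (j*(-9))/2 = (-9*j)/2 = -9*j/2)
H(Y) = 2*Y² (H(Y) = (Y + Y)*(Y + (4 - 1*4)) = (2*Y)*(Y + (4 - 4)) = (2*Y)*(Y + 0) = (2*Y)*Y = 2*Y²)
N(58)/H(-60) = (-9/2*58)/((2*(-60)²)) = -261/(2*3600) = -261/7200 = -261*1/7200 = -29/800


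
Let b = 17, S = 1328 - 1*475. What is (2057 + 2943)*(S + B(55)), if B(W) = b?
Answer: 4350000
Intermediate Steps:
S = 853 (S = 1328 - 475 = 853)
B(W) = 17
(2057 + 2943)*(S + B(55)) = (2057 + 2943)*(853 + 17) = 5000*870 = 4350000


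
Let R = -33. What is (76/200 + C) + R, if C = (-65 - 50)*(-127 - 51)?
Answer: 1021869/50 ≈ 20437.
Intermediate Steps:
C = 20470 (C = -115*(-178) = 20470)
(76/200 + C) + R = (76/200 + 20470) - 33 = (76*(1/200) + 20470) - 33 = (19/50 + 20470) - 33 = 1023519/50 - 33 = 1021869/50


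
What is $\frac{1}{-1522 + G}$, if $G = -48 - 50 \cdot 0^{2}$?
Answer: $- \frac{1}{1570} \approx -0.00063694$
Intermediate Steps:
$G = -48$ ($G = -48 - 0 = -48 + 0 = -48$)
$\frac{1}{-1522 + G} = \frac{1}{-1522 - 48} = \frac{1}{-1570} = - \frac{1}{1570}$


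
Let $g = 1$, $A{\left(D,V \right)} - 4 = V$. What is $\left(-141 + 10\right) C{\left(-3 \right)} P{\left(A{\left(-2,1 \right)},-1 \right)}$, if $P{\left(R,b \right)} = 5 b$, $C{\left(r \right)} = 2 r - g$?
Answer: $-4585$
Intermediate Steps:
$A{\left(D,V \right)} = 4 + V$
$C{\left(r \right)} = -1 + 2 r$ ($C{\left(r \right)} = 2 r - 1 = -1 + 2 r$)
$\left(-141 + 10\right) C{\left(-3 \right)} P{\left(A{\left(-2,1 \right)},-1 \right)} = \left(-141 + 10\right) \left(-1 + 2 \left(-3\right)\right) 5 \left(-1\right) = - 131 \left(-1 - 6\right) \left(-5\right) = - 131 \left(\left(-7\right) \left(-5\right)\right) = \left(-131\right) 35 = -4585$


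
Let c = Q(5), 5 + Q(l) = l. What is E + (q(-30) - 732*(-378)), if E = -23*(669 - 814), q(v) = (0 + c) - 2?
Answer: 280029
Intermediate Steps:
Q(l) = -5 + l
c = 0 (c = -5 + 5 = 0)
q(v) = -2 (q(v) = (0 + 0) - 2 = 0 - 2 = -2)
E = 3335 (E = -23*(-145) = 3335)
E + (q(-30) - 732*(-378)) = 3335 + (-2 - 732*(-378)) = 3335 + (-2 + 276696) = 3335 + 276694 = 280029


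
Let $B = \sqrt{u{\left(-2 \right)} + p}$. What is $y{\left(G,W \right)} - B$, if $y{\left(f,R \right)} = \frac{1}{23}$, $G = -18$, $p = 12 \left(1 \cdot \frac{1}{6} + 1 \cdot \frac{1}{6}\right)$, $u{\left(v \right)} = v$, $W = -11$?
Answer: $\frac{1}{23} - \sqrt{2} \approx -1.3707$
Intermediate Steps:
$p = 4$ ($p = 12 \left(1 \cdot \frac{1}{6} + 1 \cdot \frac{1}{6}\right) = 12 \left(\frac{1}{6} + \frac{1}{6}\right) = 12 \cdot \frac{1}{3} = 4$)
$y{\left(f,R \right)} = \frac{1}{23}$
$B = \sqrt{2}$ ($B = \sqrt{-2 + 4} = \sqrt{2} \approx 1.4142$)
$y{\left(G,W \right)} - B = \frac{1}{23} - \sqrt{2}$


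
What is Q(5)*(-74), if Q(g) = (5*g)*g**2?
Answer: -46250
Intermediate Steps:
Q(g) = 5*g**3
Q(5)*(-74) = (5*5**3)*(-74) = (5*125)*(-74) = 625*(-74) = -46250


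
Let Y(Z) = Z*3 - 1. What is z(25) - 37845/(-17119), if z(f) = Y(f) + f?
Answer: 1732626/17119 ≈ 101.21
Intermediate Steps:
Y(Z) = -1 + 3*Z (Y(Z) = 3*Z - 1 = -1 + 3*Z)
z(f) = -1 + 4*f (z(f) = (-1 + 3*f) + f = -1 + 4*f)
z(25) - 37845/(-17119) = (-1 + 4*25) - 37845/(-17119) = (-1 + 100) - 37845*(-1)/17119 = 99 - 1*(-37845/17119) = 99 + 37845/17119 = 1732626/17119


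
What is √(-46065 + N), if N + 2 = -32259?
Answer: I*√78326 ≈ 279.87*I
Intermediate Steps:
N = -32261 (N = -2 - 32259 = -32261)
√(-46065 + N) = √(-46065 - 32261) = √(-78326) = I*√78326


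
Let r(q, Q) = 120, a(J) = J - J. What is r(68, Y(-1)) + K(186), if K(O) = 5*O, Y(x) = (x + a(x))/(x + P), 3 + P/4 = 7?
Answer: 1050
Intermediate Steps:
a(J) = 0
P = 16 (P = -12 + 4*7 = -12 + 28 = 16)
Y(x) = x/(16 + x) (Y(x) = (x + 0)/(x + 16) = x/(16 + x))
r(68, Y(-1)) + K(186) = 120 + 5*186 = 120 + 930 = 1050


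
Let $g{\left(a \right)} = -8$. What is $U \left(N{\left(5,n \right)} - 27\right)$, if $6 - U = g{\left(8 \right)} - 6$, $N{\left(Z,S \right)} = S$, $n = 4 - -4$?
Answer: $-380$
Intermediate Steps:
$n = 8$ ($n = 4 + 4 = 8$)
$U = 20$ ($U = 6 - \left(-8 - 6\right) = 6 - -14 = 6 + 14 = 20$)
$U \left(N{\left(5,n \right)} - 27\right) = 20 \left(8 - 27\right) = 20 \left(-19\right) = -380$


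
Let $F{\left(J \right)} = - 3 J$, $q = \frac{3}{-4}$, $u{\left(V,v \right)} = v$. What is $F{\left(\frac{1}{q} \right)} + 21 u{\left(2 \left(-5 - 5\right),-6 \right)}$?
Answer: $-122$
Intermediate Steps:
$q = - \frac{3}{4}$ ($q = 3 \left(- \frac{1}{4}\right) = - \frac{3}{4} \approx -0.75$)
$F{\left(\frac{1}{q} \right)} + 21 u{\left(2 \left(-5 - 5\right),-6 \right)} = - \frac{3}{- \frac{3}{4}} + 21 \left(-6\right) = \left(-3\right) \left(- \frac{4}{3}\right) - 126 = 4 - 126 = -122$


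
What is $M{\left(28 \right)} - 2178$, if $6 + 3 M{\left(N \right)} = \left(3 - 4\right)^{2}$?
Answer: $- \frac{6539}{3} \approx -2179.7$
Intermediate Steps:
$M{\left(N \right)} = - \frac{5}{3}$ ($M{\left(N \right)} = -2 + \frac{\left(3 - 4\right)^{2}}{3} = -2 + \frac{\left(-1\right)^{2}}{3} = -2 + \frac{1}{3} \cdot 1 = -2 + \frac{1}{3} = - \frac{5}{3}$)
$M{\left(28 \right)} - 2178 = - \frac{5}{3} - 2178 = - \frac{6539}{3}$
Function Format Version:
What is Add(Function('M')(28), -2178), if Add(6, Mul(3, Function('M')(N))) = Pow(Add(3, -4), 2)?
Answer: Rational(-6539, 3) ≈ -2179.7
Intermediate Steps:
Function('M')(N) = Rational(-5, 3) (Function('M')(N) = Add(-2, Mul(Rational(1, 3), Pow(Add(3, -4), 2))) = Add(-2, Mul(Rational(1, 3), Pow(-1, 2))) = Add(-2, Mul(Rational(1, 3), 1)) = Add(-2, Rational(1, 3)) = Rational(-5, 3))
Add(Function('M')(28), -2178) = Add(Rational(-5, 3), -2178) = Rational(-6539, 3)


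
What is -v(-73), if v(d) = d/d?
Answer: -1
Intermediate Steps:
v(d) = 1
-v(-73) = -1*1 = -1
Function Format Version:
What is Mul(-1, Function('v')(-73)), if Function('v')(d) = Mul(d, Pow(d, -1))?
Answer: -1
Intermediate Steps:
Function('v')(d) = 1
Mul(-1, Function('v')(-73)) = Mul(-1, 1) = -1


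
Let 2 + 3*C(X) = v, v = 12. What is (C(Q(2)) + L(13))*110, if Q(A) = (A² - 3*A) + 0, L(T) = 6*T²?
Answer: 335720/3 ≈ 1.1191e+5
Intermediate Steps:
Q(A) = A² - 3*A
C(X) = 10/3 (C(X) = -⅔ + (⅓)*12 = -⅔ + 4 = 10/3)
(C(Q(2)) + L(13))*110 = (10/3 + 6*13²)*110 = (10/3 + 6*169)*110 = (10/3 + 1014)*110 = (3052/3)*110 = 335720/3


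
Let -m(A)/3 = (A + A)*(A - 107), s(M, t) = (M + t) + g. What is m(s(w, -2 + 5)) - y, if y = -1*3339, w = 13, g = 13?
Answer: 16911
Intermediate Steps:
s(M, t) = 13 + M + t (s(M, t) = (M + t) + 13 = 13 + M + t)
y = -3339
m(A) = -6*A*(-107 + A) (m(A) = -3*(A + A)*(A - 107) = -3*2*A*(-107 + A) = -6*A*(-107 + A))
m(s(w, -2 + 5)) - y = 6*(13 + 13 + (-2 + 5))*(107 - (13 + 13 + (-2 + 5))) - 1*(-3339) = 6*(13 + 13 + 3)*(107 - (13 + 13 + 3)) + 3339 = 6*29*(107 - 1*29) + 3339 = 6*29*(107 - 29) + 3339 = 6*29*78 + 3339 = 13572 + 3339 = 16911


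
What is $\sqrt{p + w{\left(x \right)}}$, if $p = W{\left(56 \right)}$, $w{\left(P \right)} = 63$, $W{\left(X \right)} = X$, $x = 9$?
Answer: $\sqrt{119} \approx 10.909$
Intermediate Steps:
$p = 56$
$\sqrt{p + w{\left(x \right)}} = \sqrt{56 + 63} = \sqrt{119}$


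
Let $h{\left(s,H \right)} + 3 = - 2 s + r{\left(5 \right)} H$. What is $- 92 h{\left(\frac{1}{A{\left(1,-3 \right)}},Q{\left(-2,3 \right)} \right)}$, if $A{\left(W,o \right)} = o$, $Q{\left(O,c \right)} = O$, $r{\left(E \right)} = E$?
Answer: $\frac{3404}{3} \approx 1134.7$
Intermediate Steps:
$h{\left(s,H \right)} = -3 - 2 s + 5 H$ ($h{\left(s,H \right)} = -3 + \left(- 2 s + 5 H\right) = -3 - 2 s + 5 H$)
$- 92 h{\left(\frac{1}{A{\left(1,-3 \right)}},Q{\left(-2,3 \right)} \right)} = - 92 \left(-3 - \frac{2}{-3} + 5 \left(-2\right)\right) = - 92 \left(-3 - - \frac{2}{3} - 10\right) = - 92 \left(-3 + \frac{2}{3} - 10\right) = \left(-92\right) \left(- \frac{37}{3}\right) = \frac{3404}{3}$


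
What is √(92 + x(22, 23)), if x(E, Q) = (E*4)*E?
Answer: 26*√3 ≈ 45.033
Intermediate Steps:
x(E, Q) = 4*E² (x(E, Q) = (4*E)*E = 4*E²)
√(92 + x(22, 23)) = √(92 + 4*22²) = √(92 + 4*484) = √(92 + 1936) = √2028 = 26*√3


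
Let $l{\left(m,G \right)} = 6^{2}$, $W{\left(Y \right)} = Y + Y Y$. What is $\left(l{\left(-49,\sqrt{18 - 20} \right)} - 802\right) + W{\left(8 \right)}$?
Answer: $-694$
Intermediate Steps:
$W{\left(Y \right)} = Y + Y^{2}$
$l{\left(m,G \right)} = 36$
$\left(l{\left(-49,\sqrt{18 - 20} \right)} - 802\right) + W{\left(8 \right)} = \left(36 - 802\right) + 8 \left(1 + 8\right) = -766 + 8 \cdot 9 = -766 + 72 = -694$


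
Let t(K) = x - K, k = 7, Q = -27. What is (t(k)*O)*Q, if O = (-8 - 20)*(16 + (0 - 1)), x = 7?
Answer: 0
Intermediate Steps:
O = -420 (O = -28*(16 - 1) = -28*15 = -420)
t(K) = 7 - K
(t(k)*O)*Q = ((7 - 1*7)*(-420))*(-27) = ((7 - 7)*(-420))*(-27) = (0*(-420))*(-27) = 0*(-27) = 0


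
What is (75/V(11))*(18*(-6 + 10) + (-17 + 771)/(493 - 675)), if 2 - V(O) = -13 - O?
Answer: 35625/182 ≈ 195.74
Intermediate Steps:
V(O) = 15 + O (V(O) = 2 - (-13 - O) = 2 + (13 + O) = 15 + O)
(75/V(11))*(18*(-6 + 10) + (-17 + 771)/(493 - 675)) = (75/(15 + 11))*(18*(-6 + 10) + (-17 + 771)/(493 - 675)) = (75/26)*(18*4 + 754/(-182)) = (75*(1/26))*(72 + 754*(-1/182)) = 75*(72 - 29/7)/26 = (75/26)*(475/7) = 35625/182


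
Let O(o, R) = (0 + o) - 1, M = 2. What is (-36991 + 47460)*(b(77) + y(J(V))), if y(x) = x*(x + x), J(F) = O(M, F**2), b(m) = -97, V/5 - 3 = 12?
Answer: -994555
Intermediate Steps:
V = 75 (V = 15 + 5*12 = 15 + 60 = 75)
O(o, R) = -1 + o (O(o, R) = o - 1 = -1 + o)
J(F) = 1 (J(F) = -1 + 2 = 1)
y(x) = 2*x**2 (y(x) = x*(2*x) = 2*x**2)
(-36991 + 47460)*(b(77) + y(J(V))) = (-36991 + 47460)*(-97 + 2*1**2) = 10469*(-97 + 2*1) = 10469*(-97 + 2) = 10469*(-95) = -994555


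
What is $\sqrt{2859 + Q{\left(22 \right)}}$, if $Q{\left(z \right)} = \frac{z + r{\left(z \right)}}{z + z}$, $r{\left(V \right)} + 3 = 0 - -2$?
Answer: $\frac{\sqrt{1383987}}{22} \approx 53.474$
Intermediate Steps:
$r{\left(V \right)} = -1$ ($r{\left(V \right)} = -3 + \left(0 - -2\right) = -3 + \left(0 + 2\right) = -3 + 2 = -1$)
$Q{\left(z \right)} = \frac{-1 + z}{2 z}$ ($Q{\left(z \right)} = \frac{z - 1}{z + z} = \frac{-1 + z}{2 z}$)
$\sqrt{2859 + Q{\left(22 \right)}} = \sqrt{2859 + \frac{-1 + 22}{2 \cdot 22}} = \sqrt{2859 + \frac{1}{2} \cdot \frac{1}{22} \cdot 21} = \sqrt{2859 + \frac{21}{44}} = \sqrt{\frac{125817}{44}} = \frac{\sqrt{1383987}}{22}$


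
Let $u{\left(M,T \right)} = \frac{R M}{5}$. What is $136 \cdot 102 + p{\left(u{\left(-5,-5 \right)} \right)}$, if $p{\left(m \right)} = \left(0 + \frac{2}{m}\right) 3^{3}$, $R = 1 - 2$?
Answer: $13926$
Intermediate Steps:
$R = -1$ ($R = 1 - 2 = -1$)
$u{\left(M,T \right)} = - \frac{M}{5}$ ($u{\left(M,T \right)} = \frac{\left(-1\right) M}{5} = - M \frac{1}{5} = - \frac{M}{5}$)
$p{\left(m \right)} = \frac{54}{m}$ ($p{\left(m \right)} = \frac{2}{m} 27 = \frac{54}{m}$)
$136 \cdot 102 + p{\left(u{\left(-5,-5 \right)} \right)} = 136 \cdot 102 + \frac{54}{\left(- \frac{1}{5}\right) \left(-5\right)} = 13872 + \frac{54}{1} = 13872 + 54 \cdot 1 = 13872 + 54 = 13926$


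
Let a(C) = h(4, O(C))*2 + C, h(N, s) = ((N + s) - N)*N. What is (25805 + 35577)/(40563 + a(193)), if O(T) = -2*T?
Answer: 30691/18834 ≈ 1.6296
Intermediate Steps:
h(N, s) = N*s (h(N, s) = s*N = N*s)
a(C) = -15*C (a(C) = (4*(-2*C))*2 + C = -8*C*2 + C = -16*C + C = -15*C)
(25805 + 35577)/(40563 + a(193)) = (25805 + 35577)/(40563 - 15*193) = 61382/(40563 - 2895) = 61382/37668 = 61382*(1/37668) = 30691/18834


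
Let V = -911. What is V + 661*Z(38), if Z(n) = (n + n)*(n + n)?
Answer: 3817025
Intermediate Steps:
Z(n) = 4*n**2 (Z(n) = (2*n)*(2*n) = 4*n**2)
V + 661*Z(38) = -911 + 661*(4*38**2) = -911 + 661*(4*1444) = -911 + 661*5776 = -911 + 3817936 = 3817025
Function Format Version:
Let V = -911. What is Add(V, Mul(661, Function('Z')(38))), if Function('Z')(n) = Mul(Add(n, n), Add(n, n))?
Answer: 3817025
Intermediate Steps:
Function('Z')(n) = Mul(4, Pow(n, 2)) (Function('Z')(n) = Mul(Mul(2, n), Mul(2, n)) = Mul(4, Pow(n, 2)))
Add(V, Mul(661, Function('Z')(38))) = Add(-911, Mul(661, Mul(4, Pow(38, 2)))) = Add(-911, Mul(661, Mul(4, 1444))) = Add(-911, Mul(661, 5776)) = Add(-911, 3817936) = 3817025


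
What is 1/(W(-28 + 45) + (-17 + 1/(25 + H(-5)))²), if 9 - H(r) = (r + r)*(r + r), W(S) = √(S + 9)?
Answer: 5493477924/1589953011505 - 18974736*√26/1589953011505 ≈ 0.0033943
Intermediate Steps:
W(S) = √(9 + S)
H(r) = 9 - 4*r² (H(r) = 9 - (r + r)*(r + r) = 9 - 2*r*2*r = 9 - 4*r²)
1/(W(-28 + 45) + (-17 + 1/(25 + H(-5)))²) = 1/(√(9 + (-28 + 45)) + (-17 + 1/(25 + (9 - 4*(-5)²)))²) = 1/(√(9 + 17) + (-17 + 1/(25 + (9 - 4*25)))²) = 1/(√26 + (-17 + 1/(25 + (9 - 100)))²) = 1/(√26 + (-17 + 1/(25 - 91))²) = 1/(√26 + (-17 + 1/(-66))²) = 1/(√26 + (-17 - 1/66)²) = 1/(√26 + (-1123/66)²) = 1/(√26 + 1261129/4356) = 1/(1261129/4356 + √26)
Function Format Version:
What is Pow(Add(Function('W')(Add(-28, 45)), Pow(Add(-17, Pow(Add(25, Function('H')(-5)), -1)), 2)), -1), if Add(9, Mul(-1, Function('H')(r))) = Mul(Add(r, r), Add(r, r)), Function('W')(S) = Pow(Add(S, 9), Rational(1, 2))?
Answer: Add(Rational(5493477924, 1589953011505), Mul(Rational(-18974736, 1589953011505), Pow(26, Rational(1, 2)))) ≈ 0.0033943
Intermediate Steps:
Function('W')(S) = Pow(Add(9, S), Rational(1, 2))
Function('H')(r) = Add(9, Mul(-4, Pow(r, 2))) (Function('H')(r) = Add(9, Mul(-1, Mul(Add(r, r), Add(r, r)))) = Add(9, Mul(-1, Mul(Mul(2, r), Mul(2, r)))) = Add(9, Mul(-1, Mul(4, Pow(r, 2)))) = Add(9, Mul(-4, Pow(r, 2))))
Pow(Add(Function('W')(Add(-28, 45)), Pow(Add(-17, Pow(Add(25, Function('H')(-5)), -1)), 2)), -1) = Pow(Add(Pow(Add(9, Add(-28, 45)), Rational(1, 2)), Pow(Add(-17, Pow(Add(25, Add(9, Mul(-4, Pow(-5, 2)))), -1)), 2)), -1) = Pow(Add(Pow(Add(9, 17), Rational(1, 2)), Pow(Add(-17, Pow(Add(25, Add(9, Mul(-4, 25))), -1)), 2)), -1) = Pow(Add(Pow(26, Rational(1, 2)), Pow(Add(-17, Pow(Add(25, Add(9, -100)), -1)), 2)), -1) = Pow(Add(Pow(26, Rational(1, 2)), Pow(Add(-17, Pow(Add(25, -91), -1)), 2)), -1) = Pow(Add(Pow(26, Rational(1, 2)), Pow(Add(-17, Pow(-66, -1)), 2)), -1) = Pow(Add(Pow(26, Rational(1, 2)), Pow(Add(-17, Rational(-1, 66)), 2)), -1) = Pow(Add(Pow(26, Rational(1, 2)), Pow(Rational(-1123, 66), 2)), -1) = Pow(Add(Pow(26, Rational(1, 2)), Rational(1261129, 4356)), -1) = Pow(Add(Rational(1261129, 4356), Pow(26, Rational(1, 2))), -1)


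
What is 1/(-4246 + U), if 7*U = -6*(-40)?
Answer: -7/29482 ≈ -0.00023743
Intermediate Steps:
U = 240/7 (U = (-6*(-40))/7 = (⅐)*240 = 240/7 ≈ 34.286)
1/(-4246 + U) = 1/(-4246 + 240/7) = 1/(-29482/7) = -7/29482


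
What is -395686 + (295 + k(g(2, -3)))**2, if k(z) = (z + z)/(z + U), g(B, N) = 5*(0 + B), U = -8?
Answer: -302661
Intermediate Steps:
g(B, N) = 5*B
k(z) = 2*z/(-8 + z) (k(z) = (z + z)/(z - 8) = (2*z)/(-8 + z) = 2*z/(-8 + z))
-395686 + (295 + k(g(2, -3)))**2 = -395686 + (295 + 2*(5*2)/(-8 + 5*2))**2 = -395686 + (295 + 2*10/(-8 + 10))**2 = -395686 + (295 + 2*10/2)**2 = -395686 + (295 + 2*10*(1/2))**2 = -395686 + (295 + 10)**2 = -395686 + 305**2 = -395686 + 93025 = -302661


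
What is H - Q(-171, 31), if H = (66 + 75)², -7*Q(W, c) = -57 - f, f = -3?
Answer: 139113/7 ≈ 19873.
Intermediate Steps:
Q(W, c) = 54/7 (Q(W, c) = -(-57 - 1*(-3))/7 = -(-57 + 3)/7 = -⅐*(-54) = 54/7)
H = 19881 (H = 141² = 19881)
H - Q(-171, 31) = 19881 - 1*54/7 = 19881 - 54/7 = 139113/7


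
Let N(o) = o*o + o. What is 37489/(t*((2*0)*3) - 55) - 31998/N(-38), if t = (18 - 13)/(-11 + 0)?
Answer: -27234712/38665 ≈ -704.38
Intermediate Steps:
N(o) = o + o² (N(o) = o² + o = o + o²)
t = -5/11 (t = 5/(-11) = 5*(-1/11) = -5/11 ≈ -0.45455)
37489/(t*((2*0)*3) - 55) - 31998/N(-38) = 37489/(-5*2*0*3/11 - 55) - 31998*(-1/(38*(1 - 38))) = 37489/(-0*3 - 55) - 31998/((-38*(-37))) = 37489/(-5/11*0 - 55) - 31998/1406 = 37489/(0 - 55) - 31998*1/1406 = 37489/(-55) - 15999/703 = 37489*(-1/55) - 15999/703 = -37489/55 - 15999/703 = -27234712/38665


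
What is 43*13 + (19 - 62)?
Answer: 516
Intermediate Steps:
43*13 + (19 - 62) = 559 - 43 = 516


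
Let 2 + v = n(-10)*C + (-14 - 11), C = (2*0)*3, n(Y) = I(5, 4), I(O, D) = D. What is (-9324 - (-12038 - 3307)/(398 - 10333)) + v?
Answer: -18583506/1987 ≈ -9352.5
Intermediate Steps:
n(Y) = 4
C = 0 (C = 0*3 = 0)
v = -27 (v = -2 + (4*0 + (-14 - 11)) = -2 + (0 - 25) = -2 - 25 = -27)
(-9324 - (-12038 - 3307)/(398 - 10333)) + v = (-9324 - (-12038 - 3307)/(398 - 10333)) - 27 = (-9324 - (-15345)/(-9935)) - 27 = (-9324 - (-15345)*(-1)/9935) - 27 = (-9324 - 1*3069/1987) - 27 = (-9324 - 3069/1987) - 27 = -18529857/1987 - 27 = -18583506/1987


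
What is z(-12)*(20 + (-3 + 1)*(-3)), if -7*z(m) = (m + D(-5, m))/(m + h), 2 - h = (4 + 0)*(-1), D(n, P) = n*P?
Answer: 208/7 ≈ 29.714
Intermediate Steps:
D(n, P) = P*n
h = 6 (h = 2 - (4 + 0)*(-1) = 2 - 4*(-1) = 2 - 1*(-4) = 2 + 4 = 6)
z(m) = 4*m/(7*(6 + m)) (z(m) = -(m + m*(-5))/(7*(m + 6)) = -(m - 5*m)/(7*(6 + m)) = -(-4*m)/(7*(6 + m)) = -(-4)*m/(7*(6 + m)) = 4*m/(7*(6 + m)))
z(-12)*(20 + (-3 + 1)*(-3)) = ((4/7)*(-12)/(6 - 12))*(20 + (-3 + 1)*(-3)) = ((4/7)*(-12)/(-6))*(20 - 2*(-3)) = ((4/7)*(-12)*(-⅙))*(20 + 6) = (8/7)*26 = 208/7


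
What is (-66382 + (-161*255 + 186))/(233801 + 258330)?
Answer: -107251/492131 ≈ -0.21793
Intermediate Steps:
(-66382 + (-161*255 + 186))/(233801 + 258330) = (-66382 + (-41055 + 186))/492131 = (-66382 - 40869)*(1/492131) = -107251*1/492131 = -107251/492131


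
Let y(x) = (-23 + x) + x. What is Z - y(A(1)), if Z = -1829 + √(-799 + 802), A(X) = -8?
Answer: -1790 + √3 ≈ -1788.3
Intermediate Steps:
y(x) = -23 + 2*x
Z = -1829 + √3 ≈ -1827.3
Z - y(A(1)) = (-1829 + √3) - (-23 + 2*(-8)) = (-1829 + √3) - (-23 - 16) = (-1829 + √3) - 1*(-39) = (-1829 + √3) + 39 = -1790 + √3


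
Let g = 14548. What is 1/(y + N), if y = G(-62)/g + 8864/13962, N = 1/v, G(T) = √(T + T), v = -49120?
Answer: 987431053933282802457120/626867276562823605659089 - 213828356362576550400*I*√31/626867276562823605659089 ≈ 1.5752 - 0.0018992*I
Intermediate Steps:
G(T) = √2*√T (G(T) = √(2*T) = √2*√T)
N = -1/49120 (N = 1/(-49120) = -1/49120 ≈ -2.0358e-5)
y = 4432/6981 + I*√31/7274 (y = (√2*√(-62))/14548 + 8864/13962 = (√2*(I*√62))*(1/14548) + 8864*(1/13962) = (2*I*√31)*(1/14548) + 4432/6981 = I*√31/7274 + 4432/6981 = 4432/6981 + I*√31/7274 ≈ 0.63487 + 0.00076543*I)
1/(y + N) = 1/((4432/6981 + I*√31/7274) - 1/49120) = 1/(217692859/342906720 + I*√31/7274)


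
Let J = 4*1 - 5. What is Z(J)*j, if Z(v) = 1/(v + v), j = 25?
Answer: -25/2 ≈ -12.500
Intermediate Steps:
J = -1 (J = 4 - 5 = -1)
Z(v) = 1/(2*v)
Z(J)*j = ((½)/(-1))*25 = ((½)*(-1))*25 = -½*25 = -25/2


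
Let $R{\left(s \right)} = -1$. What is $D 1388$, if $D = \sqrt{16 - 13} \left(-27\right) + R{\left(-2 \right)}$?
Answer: $-1388 - 37476 \sqrt{3} \approx -66298.0$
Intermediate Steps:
$D = -1 - 27 \sqrt{3}$ ($D = \sqrt{16 - 13} \left(-27\right) - 1 = \sqrt{3} \left(-27\right) - 1 = - 27 \sqrt{3} - 1 = -1 - 27 \sqrt{3} \approx -47.765$)
$D 1388 = \left(-1 - 27 \sqrt{3}\right) 1388 = -1388 - 37476 \sqrt{3}$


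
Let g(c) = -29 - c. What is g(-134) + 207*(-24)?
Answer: -4863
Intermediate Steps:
g(-134) + 207*(-24) = (-29 - 1*(-134)) + 207*(-24) = (-29 + 134) - 4968 = 105 - 4968 = -4863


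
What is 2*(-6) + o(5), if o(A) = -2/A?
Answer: -62/5 ≈ -12.400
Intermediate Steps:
2*(-6) + o(5) = 2*(-6) - 2/5 = -12 - 2*⅕ = -12 - ⅖ = -62/5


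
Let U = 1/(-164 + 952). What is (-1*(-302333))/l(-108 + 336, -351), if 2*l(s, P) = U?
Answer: 476476808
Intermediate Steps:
U = 1/788 ≈ 0.0012690
l(s, P) = 1/1576 (l(s, P) = (½)*(1/788) = 1/1576)
(-1*(-302333))/l(-108 + 336, -351) = (-1*(-302333))/(1/1576) = 302333*1576 = 476476808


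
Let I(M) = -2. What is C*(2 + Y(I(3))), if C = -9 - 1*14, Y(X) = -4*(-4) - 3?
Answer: -345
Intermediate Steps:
Y(X) = 13 (Y(X) = 16 - 3 = 13)
C = -23 (C = -9 - 14 = -23)
C*(2 + Y(I(3))) = -23*(2 + 13) = -23*15 = -345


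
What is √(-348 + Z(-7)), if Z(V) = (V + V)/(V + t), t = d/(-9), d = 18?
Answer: I*√3118/3 ≈ 18.613*I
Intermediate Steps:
t = -2 (t = 18/(-9) = 18*(-⅑) = -2)
Z(V) = 2*V/(-2 + V) (Z(V) = (V + V)/(V - 2) = (2*V)/(-2 + V) = 2*V/(-2 + V))
√(-348 + Z(-7)) = √(-348 + 2*(-7)/(-2 - 7)) = √(-348 + 2*(-7)/(-9)) = √(-348 + 2*(-7)*(-⅑)) = √(-348 + 14/9) = √(-3118/9) = I*√3118/3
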